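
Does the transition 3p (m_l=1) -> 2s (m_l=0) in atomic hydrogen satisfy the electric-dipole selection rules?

allowed

Δl = 0 − 1 = -1; the E1 rule Δl = ±1 is satisfied.
m_l: 1 → 0 (Δm_l = -1). |Δm_l| ≤ 1 satisfied.
All E1 selection rules are satisfied.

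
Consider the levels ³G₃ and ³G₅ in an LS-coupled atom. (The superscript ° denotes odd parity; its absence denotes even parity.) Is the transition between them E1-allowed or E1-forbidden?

Initial level: S=1, L=4, J=3, parity even. Final level: S=1, L=4, J=5, parity even.
ΔJ = 0, ±1 (not J=0↔0): J: 3 → 5, ΔJ = +2 — violated.
ΔS = 0: S: 1 → 1 — satisfied.
Parity must change: even → even — violated.
ΔL = 0, ±1 (not L=0↔0): L: 4 → 4, ΔL = +0 — satisfied.
Rule(s) violated: parity, ΔJ.

forbidden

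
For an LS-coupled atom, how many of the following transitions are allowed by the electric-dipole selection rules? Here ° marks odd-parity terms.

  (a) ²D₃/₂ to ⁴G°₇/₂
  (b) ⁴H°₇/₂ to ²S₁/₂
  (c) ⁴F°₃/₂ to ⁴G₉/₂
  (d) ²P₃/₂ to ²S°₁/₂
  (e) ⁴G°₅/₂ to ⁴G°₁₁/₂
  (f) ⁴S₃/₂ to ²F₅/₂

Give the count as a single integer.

(a) forbidden (ΔS, ΔL, ΔJ fail)
(b) forbidden (ΔS, ΔL, ΔJ fail)
(c) forbidden (ΔJ fails)
(d) allowed
(e) forbidden (parity, ΔJ fail)
(f) forbidden (parity, ΔS, ΔL fail)
Total allowed: 1 of 6.

1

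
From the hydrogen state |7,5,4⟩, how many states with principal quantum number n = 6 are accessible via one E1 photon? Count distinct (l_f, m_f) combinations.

E1 requires Δl = ±1, so l_f ∈ {4, 6}; with 0 ≤ l_f ≤ n_f−1 = 5, the allowed l_f values are {4}.
For l_f = 4: m_f ∈ {m_i−1, m_i, m_i+1} ∩ [−4, 4] = {3, 4} → 2 states.
Total: 2.

2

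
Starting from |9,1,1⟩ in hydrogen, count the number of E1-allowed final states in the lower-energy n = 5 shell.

4

E1 requires Δl = ±1, so l_f ∈ {0, 2}; with 0 ≤ l_f ≤ n_f−1 = 4, the allowed l_f values are {0, 2}.
For l_f = 0: m_f ∈ {m_i−1, m_i, m_i+1} ∩ [−0, 0] = {0} → 1 state.
For l_f = 2: m_f ∈ {m_i−1, m_i, m_i+1} ∩ [−2, 2] = {0, 1, 2} → 3 states.
Total: 4.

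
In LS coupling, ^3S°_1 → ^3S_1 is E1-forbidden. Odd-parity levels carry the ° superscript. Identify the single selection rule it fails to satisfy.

Initial level: S=1, L=0, J=1, parity odd. Final level: S=1, L=0, J=1, parity even.
Parity must change: odd → even — ok.
ΔS = 0: S: 1 → 1 — ok.
ΔL = 0, ±1 (not L=0↔0): L: 0 → 0, ΔL = +0 — fails.
ΔJ = 0, ±1 (not J=0↔0): J: 1 → 1, ΔJ = +0 — ok.

the L=0 ↔ L=0 exclusion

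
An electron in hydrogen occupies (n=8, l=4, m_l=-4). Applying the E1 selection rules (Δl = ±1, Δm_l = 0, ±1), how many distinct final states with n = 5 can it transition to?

E1 requires Δl = ±1, so l_f ∈ {3, 5}; with 0 ≤ l_f ≤ n_f−1 = 4, the allowed l_f values are {3}.
For l_f = 3: m_f ∈ {m_i−1, m_i, m_i+1} ∩ [−3, 3] = {-3} → 1 state.
Total: 1.

1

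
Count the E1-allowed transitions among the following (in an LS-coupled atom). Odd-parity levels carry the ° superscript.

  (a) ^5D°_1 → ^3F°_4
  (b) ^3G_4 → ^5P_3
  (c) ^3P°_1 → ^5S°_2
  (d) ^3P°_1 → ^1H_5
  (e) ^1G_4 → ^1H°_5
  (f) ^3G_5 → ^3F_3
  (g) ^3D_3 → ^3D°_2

(a) forbidden (parity, ΔS, ΔJ fail)
(b) forbidden (parity, ΔS, ΔL fail)
(c) forbidden (parity, ΔS fail)
(d) forbidden (ΔS, ΔL, ΔJ fail)
(e) allowed
(f) forbidden (parity, ΔJ fail)
(g) allowed
Total allowed: 2 of 7.

2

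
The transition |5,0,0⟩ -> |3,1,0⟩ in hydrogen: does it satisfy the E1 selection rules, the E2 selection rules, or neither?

E1

Δl = 1 − 0 = +1; l_i + l_f = 1.
Δm_l = +0.
E1 (Δl = ±1, |Δm_l| ≤ 1): satisfied.
E2 (Δl = 0,±2, l_i+l_f ≥ 2, |Δm_l| ≤ 2): not satisfied.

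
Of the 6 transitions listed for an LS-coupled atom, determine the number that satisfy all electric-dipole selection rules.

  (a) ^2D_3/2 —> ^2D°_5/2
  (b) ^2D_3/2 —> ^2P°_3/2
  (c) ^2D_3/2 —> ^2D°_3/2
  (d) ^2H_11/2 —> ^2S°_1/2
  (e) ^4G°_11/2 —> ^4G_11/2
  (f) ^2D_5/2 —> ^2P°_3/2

(a) allowed
(b) allowed
(c) allowed
(d) forbidden (ΔL, ΔJ fail)
(e) allowed
(f) allowed
Total allowed: 5 of 6.

5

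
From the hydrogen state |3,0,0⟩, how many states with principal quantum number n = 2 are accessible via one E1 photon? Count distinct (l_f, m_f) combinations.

3

E1 requires Δl = ±1, so l_f ∈ {-1, 1}; with 0 ≤ l_f ≤ n_f−1 = 1, the allowed l_f values are {1}.
For l_f = 1: m_f ∈ {m_i−1, m_i, m_i+1} ∩ [−1, 1] = {-1, 0, 1} → 3 states.
Total: 3.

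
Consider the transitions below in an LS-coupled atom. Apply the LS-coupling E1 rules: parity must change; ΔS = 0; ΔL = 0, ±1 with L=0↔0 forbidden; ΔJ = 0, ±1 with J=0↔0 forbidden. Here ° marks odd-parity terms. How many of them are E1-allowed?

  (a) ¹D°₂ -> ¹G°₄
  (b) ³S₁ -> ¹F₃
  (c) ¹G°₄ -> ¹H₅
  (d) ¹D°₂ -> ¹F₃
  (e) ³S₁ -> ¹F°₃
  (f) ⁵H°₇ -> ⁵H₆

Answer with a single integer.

3

(a) forbidden (parity, ΔL, ΔJ fail)
(b) forbidden (parity, ΔS, ΔL, ΔJ fail)
(c) allowed
(d) allowed
(e) forbidden (ΔS, ΔL, ΔJ fail)
(f) allowed
Total allowed: 3 of 6.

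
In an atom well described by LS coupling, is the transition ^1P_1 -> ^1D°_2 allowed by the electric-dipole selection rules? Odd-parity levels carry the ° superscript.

allowed

Initial level: S=0, L=1, J=1, parity even. Final level: S=0, L=2, J=2, parity odd.
Parity must change: even → odd — ok.
ΔS = 0: S: 0 → 0 — ok.
ΔL = 0, ±1 (not L=0↔0): L: 1 → 2, ΔL = +1 — ok.
ΔJ = 0, ±1 (not J=0↔0): J: 1 → 2, ΔJ = +1 — ok.
All four E1 rules are satisfied.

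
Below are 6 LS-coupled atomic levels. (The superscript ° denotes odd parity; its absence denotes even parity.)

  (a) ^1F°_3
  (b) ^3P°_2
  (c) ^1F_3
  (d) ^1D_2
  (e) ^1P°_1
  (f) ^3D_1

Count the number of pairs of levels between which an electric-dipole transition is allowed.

4

(a)–(b): forbidden (parity, ΔS, ΔL).
(a)–(c): allowed.
(a)–(d): allowed.
(a)–(e): forbidden (parity, ΔL, ΔJ).
(a)–(f): forbidden (ΔS, ΔJ).
(b)–(c): forbidden (ΔS, ΔL).
(b)–(d): forbidden (ΔS).
(b)–(e): forbidden (parity, ΔS).
(b)–(f): allowed.
(c)–(d): forbidden (parity).
(c)–(e): forbidden (ΔL, ΔJ).
(c)–(f): forbidden (parity, ΔS, ΔJ).
(d)–(e): allowed.
(d)–(f): forbidden (parity, ΔS).
(e)–(f): forbidden (ΔS).
Allowed pairs: 4 of 15.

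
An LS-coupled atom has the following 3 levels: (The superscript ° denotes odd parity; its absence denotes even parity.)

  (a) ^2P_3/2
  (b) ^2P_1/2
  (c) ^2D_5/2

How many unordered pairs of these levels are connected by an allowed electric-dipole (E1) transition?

(a)–(b): forbidden (parity).
(a)–(c): forbidden (parity).
(b)–(c): forbidden (parity, ΔJ).
Allowed pairs: 0 of 3.

0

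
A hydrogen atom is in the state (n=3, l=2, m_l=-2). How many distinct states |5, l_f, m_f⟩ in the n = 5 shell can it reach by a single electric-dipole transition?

4

E1 requires Δl = ±1, so l_f ∈ {1, 3}; with 0 ≤ l_f ≤ n_f−1 = 4, the allowed l_f values are {1, 3}.
For l_f = 1: m_f ∈ {m_i−1, m_i, m_i+1} ∩ [−1, 1] = {-1} → 1 state.
For l_f = 3: m_f ∈ {m_i−1, m_i, m_i+1} ∩ [−3, 3] = {-3, -2, -1} → 3 states.
Total: 4.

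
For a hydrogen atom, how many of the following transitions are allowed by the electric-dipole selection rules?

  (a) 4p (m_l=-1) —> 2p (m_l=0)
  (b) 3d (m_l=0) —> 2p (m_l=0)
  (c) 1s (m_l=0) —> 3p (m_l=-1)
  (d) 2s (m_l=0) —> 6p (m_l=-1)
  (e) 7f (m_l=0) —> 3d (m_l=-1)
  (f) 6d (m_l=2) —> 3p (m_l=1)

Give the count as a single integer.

5

(a) forbidden — Δl = +0 (E1 requires Δl = ±1)
(b) allowed
(c) allowed
(d) allowed
(e) allowed
(f) allowed
Total allowed: 5 of 6.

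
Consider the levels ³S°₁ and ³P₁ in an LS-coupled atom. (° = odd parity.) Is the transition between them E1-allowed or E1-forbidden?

Parity must change: odd → even — ✓.
ΔS = 0: S: 1 → 1 — ✓.
ΔL = 0, ±1 (not L=0↔0): L: 0 → 1, ΔL = +1 — ✓.
ΔJ = 0, ±1 (not J=0↔0): J: 1 → 1, ΔJ = +0 — ✓.
All four E1 rules are satisfied.

allowed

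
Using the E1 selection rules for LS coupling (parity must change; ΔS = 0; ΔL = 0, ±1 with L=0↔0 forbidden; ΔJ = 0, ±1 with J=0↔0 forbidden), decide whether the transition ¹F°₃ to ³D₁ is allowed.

forbidden

Parity must change: odd → even — passes.
ΔS = 0: S: 0 → 1 — fails.
ΔL = 0, ±1 (not L=0↔0): L: 3 → 2, ΔL = -1 — passes.
ΔJ = 0, ±1 (not J=0↔0): J: 3 → 1, ΔJ = -2 — fails.
Rule(s) violated: ΔS, ΔJ.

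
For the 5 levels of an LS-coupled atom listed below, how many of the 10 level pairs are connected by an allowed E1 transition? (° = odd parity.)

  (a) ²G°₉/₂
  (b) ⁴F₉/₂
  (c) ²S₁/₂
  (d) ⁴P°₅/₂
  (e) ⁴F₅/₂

(a)–(b): forbidden (ΔS).
(a)–(c): forbidden (ΔL, ΔJ).
(a)–(d): forbidden (parity, ΔS, ΔL, ΔJ).
(a)–(e): forbidden (ΔS, ΔJ).
(b)–(c): forbidden (parity, ΔS, ΔL, ΔJ).
(b)–(d): forbidden (ΔL, ΔJ).
(b)–(e): forbidden (parity, ΔJ).
(c)–(d): forbidden (ΔS, ΔJ).
(c)–(e): forbidden (parity, ΔS, ΔL, ΔJ).
(d)–(e): forbidden (ΔL).
Allowed pairs: 0 of 10.

0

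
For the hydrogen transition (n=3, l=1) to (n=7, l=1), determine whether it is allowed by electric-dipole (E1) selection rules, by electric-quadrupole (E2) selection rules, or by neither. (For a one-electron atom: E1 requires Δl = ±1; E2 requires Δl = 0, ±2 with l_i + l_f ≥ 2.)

Δl = 1 − 1 = +0; l_i + l_f = 2.
E1 (Δl = ±1): not satisfied.
E2 (Δl = 0,±2, l_i+l_f ≥ 2): satisfied.

E2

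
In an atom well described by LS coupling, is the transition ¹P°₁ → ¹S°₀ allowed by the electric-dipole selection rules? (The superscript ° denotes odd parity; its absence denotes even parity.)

Reading off the term symbols: S 0→0, L 1→0, J 1→0, parity odd→odd.
Parity must change: odd → odd — fails.
ΔS = 0: S: 0 → 0 — ok.
ΔL = 0, ±1 (not L=0↔0): L: 1 → 0, ΔL = -1 — ok.
ΔJ = 0, ±1 (not J=0↔0): J: 1 → 0, ΔJ = -1 — ok.
Rule(s) violated: parity.

forbidden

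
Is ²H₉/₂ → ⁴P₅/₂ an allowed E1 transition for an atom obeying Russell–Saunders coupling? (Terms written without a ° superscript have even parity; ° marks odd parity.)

Parity must change: even → even — fails.
ΔS = 0: S: 1/2 → 3/2 — fails.
ΔL = 0, ±1 (not L=0↔0): L: 5 → 1, ΔL = -4 — fails.
ΔJ = 0, ±1 (not J=0↔0): J: 9/2 → 5/2, ΔJ = -2 — fails.
Rule(s) violated: parity, ΔS, ΔL, ΔJ.

forbidden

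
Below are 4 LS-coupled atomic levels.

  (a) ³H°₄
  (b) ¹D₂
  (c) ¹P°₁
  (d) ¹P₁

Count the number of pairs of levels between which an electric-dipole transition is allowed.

2

(a)–(b): forbidden (ΔS, ΔL, ΔJ).
(a)–(c): forbidden (parity, ΔS, ΔL, ΔJ).
(a)–(d): forbidden (ΔS, ΔL, ΔJ).
(b)–(c): allowed.
(b)–(d): forbidden (parity).
(c)–(d): allowed.
Allowed pairs: 2 of 6.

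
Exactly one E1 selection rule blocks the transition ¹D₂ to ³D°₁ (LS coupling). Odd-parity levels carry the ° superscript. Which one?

Initial level: S=0, L=2, J=2, parity even. Final level: S=1, L=2, J=1, parity odd.
Parity must change: even → odd — ✓.
ΔS = 0: S: 0 → 1 — ✗.
ΔL = 0, ±1 (not L=0↔0): L: 2 → 2, ΔL = +0 — ✓.
ΔJ = 0, ±1 (not J=0↔0): J: 2 → 1, ΔJ = -1 — ✓.

the ΔS = 0 rule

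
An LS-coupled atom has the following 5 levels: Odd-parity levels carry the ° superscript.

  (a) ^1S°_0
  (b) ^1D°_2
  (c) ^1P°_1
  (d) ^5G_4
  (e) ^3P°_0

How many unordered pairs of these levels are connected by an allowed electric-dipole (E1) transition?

(a)–(b): forbidden (parity, ΔL, ΔJ).
(a)–(c): forbidden (parity).
(a)–(d): forbidden (ΔS, ΔL, ΔJ).
(a)–(e): forbidden (parity, ΔS, ΔJ).
(b)–(c): forbidden (parity).
(b)–(d): forbidden (ΔS, ΔL, ΔJ).
(b)–(e): forbidden (parity, ΔS, ΔJ).
(c)–(d): forbidden (ΔS, ΔL, ΔJ).
(c)–(e): forbidden (parity, ΔS).
(d)–(e): forbidden (ΔS, ΔL, ΔJ).
Allowed pairs: 0 of 10.

0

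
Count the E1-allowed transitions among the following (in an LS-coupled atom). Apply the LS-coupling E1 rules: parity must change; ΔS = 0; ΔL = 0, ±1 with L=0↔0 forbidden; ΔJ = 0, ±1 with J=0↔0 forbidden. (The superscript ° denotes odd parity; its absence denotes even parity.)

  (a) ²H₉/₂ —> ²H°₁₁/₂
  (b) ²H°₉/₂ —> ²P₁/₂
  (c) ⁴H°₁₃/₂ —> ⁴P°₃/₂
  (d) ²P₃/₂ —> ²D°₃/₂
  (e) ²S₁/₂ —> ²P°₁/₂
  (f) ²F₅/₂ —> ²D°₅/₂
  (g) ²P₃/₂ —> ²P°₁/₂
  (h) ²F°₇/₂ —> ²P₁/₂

(a) allowed
(b) forbidden (ΔL, ΔJ fail)
(c) forbidden (parity, ΔL, ΔJ fail)
(d) allowed
(e) allowed
(f) allowed
(g) allowed
(h) forbidden (ΔL, ΔJ fail)
Total allowed: 5 of 8.

5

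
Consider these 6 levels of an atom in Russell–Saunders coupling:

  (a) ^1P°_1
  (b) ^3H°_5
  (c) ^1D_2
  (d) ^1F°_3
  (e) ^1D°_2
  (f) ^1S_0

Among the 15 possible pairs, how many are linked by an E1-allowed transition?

4

(a)–(b): forbidden (parity, ΔS, ΔL, ΔJ).
(a)–(c): allowed.
(a)–(d): forbidden (parity, ΔL, ΔJ).
(a)–(e): forbidden (parity).
(a)–(f): allowed.
(b)–(c): forbidden (ΔS, ΔL, ΔJ).
(b)–(d): forbidden (parity, ΔS, ΔL, ΔJ).
(b)–(e): forbidden (parity, ΔS, ΔL, ΔJ).
(b)–(f): forbidden (ΔS, ΔL, ΔJ).
(c)–(d): allowed.
(c)–(e): allowed.
(c)–(f): forbidden (parity, ΔL, ΔJ).
(d)–(e): forbidden (parity).
(d)–(f): forbidden (ΔL, ΔJ).
(e)–(f): forbidden (ΔL, ΔJ).
Allowed pairs: 4 of 15.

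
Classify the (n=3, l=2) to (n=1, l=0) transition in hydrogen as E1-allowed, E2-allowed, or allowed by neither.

E2

Δl = 0 − 2 = -2; l_i + l_f = 2.
E1 (Δl = ±1): not satisfied.
E2 (Δl = 0,±2, l_i+l_f ≥ 2): satisfied.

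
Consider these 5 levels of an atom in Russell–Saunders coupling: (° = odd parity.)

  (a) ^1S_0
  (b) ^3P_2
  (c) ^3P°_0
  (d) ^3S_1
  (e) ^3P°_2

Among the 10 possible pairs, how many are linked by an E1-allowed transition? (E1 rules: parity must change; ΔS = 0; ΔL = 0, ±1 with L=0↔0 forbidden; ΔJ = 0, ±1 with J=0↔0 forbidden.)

3

(a)–(b): forbidden (parity, ΔS, ΔJ).
(a)–(c): forbidden (ΔS, ΔJ).
(a)–(d): forbidden (parity, ΔS, ΔL).
(a)–(e): forbidden (ΔS, ΔJ).
(b)–(c): forbidden (ΔJ).
(b)–(d): forbidden (parity).
(b)–(e): allowed.
(c)–(d): allowed.
(c)–(e): forbidden (parity, ΔJ).
(d)–(e): allowed.
Allowed pairs: 3 of 10.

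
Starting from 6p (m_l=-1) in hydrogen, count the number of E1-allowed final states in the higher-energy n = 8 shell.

4

E1 requires Δl = ±1, so l_f ∈ {0, 2}; with 0 ≤ l_f ≤ n_f−1 = 7, the allowed l_f values are {0, 2}.
For l_f = 0: m_f ∈ {m_i−1, m_i, m_i+1} ∩ [−0, 0] = {0} → 1 state.
For l_f = 2: m_f ∈ {m_i−1, m_i, m_i+1} ∩ [−2, 2] = {-2, -1, 0} → 3 states.
Total: 4.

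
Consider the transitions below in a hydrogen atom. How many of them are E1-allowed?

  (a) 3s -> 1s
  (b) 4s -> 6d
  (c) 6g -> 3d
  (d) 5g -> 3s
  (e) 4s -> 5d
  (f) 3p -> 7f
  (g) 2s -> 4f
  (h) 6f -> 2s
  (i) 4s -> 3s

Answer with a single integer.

(a) forbidden — Δl = +0 (E1 requires Δl = ±1)
(b) forbidden — Δl = +2 (E1 requires Δl = ±1)
(c) forbidden — Δl = -2 (E1 requires Δl = ±1)
(d) forbidden — Δl = -4 (E1 requires Δl = ±1)
(e) forbidden — Δl = +2 (E1 requires Δl = ±1)
(f) forbidden — Δl = +2 (E1 requires Δl = ±1)
(g) forbidden — Δl = +3 (E1 requires Δl = ±1)
(h) forbidden — Δl = -3 (E1 requires Δl = ±1)
(i) forbidden — Δl = +0 (E1 requires Δl = ±1)
Total allowed: 0 of 9.

0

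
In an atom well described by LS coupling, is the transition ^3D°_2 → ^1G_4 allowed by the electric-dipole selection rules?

Parity must change: odd → even — satisfied.
ΔS = 0: S: 1 → 0 — violated.
ΔL = 0, ±1 (not L=0↔0): L: 2 → 4, ΔL = +2 — violated.
ΔJ = 0, ±1 (not J=0↔0): J: 2 → 4, ΔJ = +2 — violated.
Rule(s) violated: ΔS, ΔL, ΔJ.

forbidden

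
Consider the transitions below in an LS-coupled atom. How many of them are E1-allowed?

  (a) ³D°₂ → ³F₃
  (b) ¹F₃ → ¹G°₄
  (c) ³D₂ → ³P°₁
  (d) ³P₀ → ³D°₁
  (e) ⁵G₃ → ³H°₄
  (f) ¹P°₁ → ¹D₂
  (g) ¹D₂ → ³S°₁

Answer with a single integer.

5

(a) allowed
(b) allowed
(c) allowed
(d) allowed
(e) forbidden (ΔS fails)
(f) allowed
(g) forbidden (ΔS, ΔL fail)
Total allowed: 5 of 7.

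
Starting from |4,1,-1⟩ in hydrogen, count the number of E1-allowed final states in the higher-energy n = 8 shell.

E1 requires Δl = ±1, so l_f ∈ {0, 2}; with 0 ≤ l_f ≤ n_f−1 = 7, the allowed l_f values are {0, 2}.
For l_f = 0: m_f ∈ {m_i−1, m_i, m_i+1} ∩ [−0, 0] = {0} → 1 state.
For l_f = 2: m_f ∈ {m_i−1, m_i, m_i+1} ∩ [−2, 2] = {-2, -1, 0} → 3 states.
Total: 4.

4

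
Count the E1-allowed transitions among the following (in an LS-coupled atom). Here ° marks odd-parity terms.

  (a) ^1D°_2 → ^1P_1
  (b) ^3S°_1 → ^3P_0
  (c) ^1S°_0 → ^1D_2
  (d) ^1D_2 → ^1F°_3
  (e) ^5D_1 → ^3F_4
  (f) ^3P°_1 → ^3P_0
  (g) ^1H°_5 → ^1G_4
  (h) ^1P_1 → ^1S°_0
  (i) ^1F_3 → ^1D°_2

(a) allowed
(b) allowed
(c) forbidden (ΔL, ΔJ fail)
(d) allowed
(e) forbidden (parity, ΔS, ΔJ fail)
(f) allowed
(g) allowed
(h) allowed
(i) allowed
Total allowed: 7 of 9.

7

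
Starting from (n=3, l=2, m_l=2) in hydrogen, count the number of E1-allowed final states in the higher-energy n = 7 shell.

E1 requires Δl = ±1, so l_f ∈ {1, 3}; with 0 ≤ l_f ≤ n_f−1 = 6, the allowed l_f values are {1, 3}.
For l_f = 1: m_f ∈ {m_i−1, m_i, m_i+1} ∩ [−1, 1] = {1} → 1 state.
For l_f = 3: m_f ∈ {m_i−1, m_i, m_i+1} ∩ [−3, 3] = {1, 2, 3} → 3 states.
Total: 4.

4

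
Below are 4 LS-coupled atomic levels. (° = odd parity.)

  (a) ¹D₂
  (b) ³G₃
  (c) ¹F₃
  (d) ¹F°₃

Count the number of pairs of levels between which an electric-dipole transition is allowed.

2

(a)–(b): forbidden (parity, ΔS, ΔL).
(a)–(c): forbidden (parity).
(a)–(d): allowed.
(b)–(c): forbidden (parity, ΔS).
(b)–(d): forbidden (ΔS).
(c)–(d): allowed.
Allowed pairs: 2 of 6.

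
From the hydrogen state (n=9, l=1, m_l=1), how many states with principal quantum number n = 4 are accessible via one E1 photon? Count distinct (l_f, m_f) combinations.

4

E1 requires Δl = ±1, so l_f ∈ {0, 2}; with 0 ≤ l_f ≤ n_f−1 = 3, the allowed l_f values are {0, 2}.
For l_f = 0: m_f ∈ {m_i−1, m_i, m_i+1} ∩ [−0, 0] = {0} → 1 state.
For l_f = 2: m_f ∈ {m_i−1, m_i, m_i+1} ∩ [−2, 2] = {0, 1, 2} → 3 states.
Total: 4.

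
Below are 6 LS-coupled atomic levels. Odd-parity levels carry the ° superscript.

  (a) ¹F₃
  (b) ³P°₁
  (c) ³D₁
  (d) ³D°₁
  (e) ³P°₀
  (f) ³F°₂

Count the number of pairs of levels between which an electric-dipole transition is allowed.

4

(a)–(b): forbidden (ΔS, ΔL, ΔJ).
(a)–(c): forbidden (parity, ΔS, ΔJ).
(a)–(d): forbidden (ΔS, ΔJ).
(a)–(e): forbidden (ΔS, ΔL, ΔJ).
(a)–(f): forbidden (ΔS).
(b)–(c): allowed.
(b)–(d): forbidden (parity).
(b)–(e): forbidden (parity).
(b)–(f): forbidden (parity, ΔL).
(c)–(d): allowed.
(c)–(e): allowed.
(c)–(f): allowed.
(d)–(e): forbidden (parity).
(d)–(f): forbidden (parity).
(e)–(f): forbidden (parity, ΔL, ΔJ).
Allowed pairs: 4 of 15.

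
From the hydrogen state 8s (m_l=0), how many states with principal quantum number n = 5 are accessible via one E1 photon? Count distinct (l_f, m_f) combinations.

E1 requires Δl = ±1, so l_f ∈ {-1, 1}; with 0 ≤ l_f ≤ n_f−1 = 4, the allowed l_f values are {1}.
For l_f = 1: m_f ∈ {m_i−1, m_i, m_i+1} ∩ [−1, 1] = {-1, 0, 1} → 3 states.
Total: 3.

3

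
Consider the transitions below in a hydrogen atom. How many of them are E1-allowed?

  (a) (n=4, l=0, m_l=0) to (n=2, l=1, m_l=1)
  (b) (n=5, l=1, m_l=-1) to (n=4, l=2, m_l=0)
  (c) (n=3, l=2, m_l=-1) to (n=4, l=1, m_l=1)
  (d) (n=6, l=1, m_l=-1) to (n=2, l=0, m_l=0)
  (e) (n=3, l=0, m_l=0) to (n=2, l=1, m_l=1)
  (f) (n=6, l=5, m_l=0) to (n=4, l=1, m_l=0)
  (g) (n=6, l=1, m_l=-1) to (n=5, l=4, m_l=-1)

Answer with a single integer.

(a) allowed
(b) allowed
(c) forbidden — Δm_l = +2 (E1 requires Δm_l = 0, ±1)
(d) allowed
(e) allowed
(f) forbidden — Δl = -4 (E1 requires Δl = ±1)
(g) forbidden — Δl = +3 (E1 requires Δl = ±1)
Total allowed: 4 of 7.

4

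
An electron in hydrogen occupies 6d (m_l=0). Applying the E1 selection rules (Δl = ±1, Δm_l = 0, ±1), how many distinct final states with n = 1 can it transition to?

E1 requires l_f ∈ {1, 3}, but neither lies in [0, 0], so no final state is reachable.
Total: 0.

0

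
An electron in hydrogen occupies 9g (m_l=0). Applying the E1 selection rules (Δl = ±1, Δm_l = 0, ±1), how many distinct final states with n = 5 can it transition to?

3

E1 requires Δl = ±1, so l_f ∈ {3, 5}; with 0 ≤ l_f ≤ n_f−1 = 4, the allowed l_f values are {3}.
For l_f = 3: m_f ∈ {m_i−1, m_i, m_i+1} ∩ [−3, 3] = {-1, 0, 1} → 3 states.
Total: 3.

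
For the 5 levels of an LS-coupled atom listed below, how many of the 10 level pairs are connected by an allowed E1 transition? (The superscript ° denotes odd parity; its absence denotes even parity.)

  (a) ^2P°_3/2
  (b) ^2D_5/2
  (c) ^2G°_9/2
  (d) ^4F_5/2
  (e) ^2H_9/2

(a)–(b): allowed.
(a)–(c): forbidden (parity, ΔL, ΔJ).
(a)–(d): forbidden (ΔS, ΔL).
(a)–(e): forbidden (ΔL, ΔJ).
(b)–(c): forbidden (ΔL, ΔJ).
(b)–(d): forbidden (parity, ΔS).
(b)–(e): forbidden (parity, ΔL, ΔJ).
(c)–(d): forbidden (ΔS, ΔJ).
(c)–(e): allowed.
(d)–(e): forbidden (parity, ΔS, ΔL, ΔJ).
Allowed pairs: 2 of 10.

2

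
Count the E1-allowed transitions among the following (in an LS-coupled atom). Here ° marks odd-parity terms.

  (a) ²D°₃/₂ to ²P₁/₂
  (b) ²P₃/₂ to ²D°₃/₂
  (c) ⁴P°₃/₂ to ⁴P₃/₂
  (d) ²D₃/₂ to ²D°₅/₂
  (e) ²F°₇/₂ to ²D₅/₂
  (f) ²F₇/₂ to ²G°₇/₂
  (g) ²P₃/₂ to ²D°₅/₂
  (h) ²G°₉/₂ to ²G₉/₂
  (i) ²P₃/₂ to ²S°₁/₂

9

(a) allowed
(b) allowed
(c) allowed
(d) allowed
(e) allowed
(f) allowed
(g) allowed
(h) allowed
(i) allowed
Total allowed: 9 of 9.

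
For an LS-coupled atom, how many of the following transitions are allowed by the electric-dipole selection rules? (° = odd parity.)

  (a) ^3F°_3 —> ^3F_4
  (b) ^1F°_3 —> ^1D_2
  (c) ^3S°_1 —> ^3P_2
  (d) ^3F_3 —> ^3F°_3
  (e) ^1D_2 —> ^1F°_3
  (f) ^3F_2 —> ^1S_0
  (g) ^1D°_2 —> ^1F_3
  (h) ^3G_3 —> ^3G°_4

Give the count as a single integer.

7

(a) allowed
(b) allowed
(c) allowed
(d) allowed
(e) allowed
(f) forbidden (parity, ΔS, ΔL, ΔJ fail)
(g) allowed
(h) allowed
Total allowed: 7 of 8.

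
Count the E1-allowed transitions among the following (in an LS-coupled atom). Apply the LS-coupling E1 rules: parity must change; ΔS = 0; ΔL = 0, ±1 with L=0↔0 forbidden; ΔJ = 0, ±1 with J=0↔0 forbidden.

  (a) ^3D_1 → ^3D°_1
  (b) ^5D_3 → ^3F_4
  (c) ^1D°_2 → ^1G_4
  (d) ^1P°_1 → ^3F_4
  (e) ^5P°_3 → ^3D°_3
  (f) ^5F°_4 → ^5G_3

(a) allowed
(b) forbidden (parity, ΔS fail)
(c) forbidden (ΔL, ΔJ fail)
(d) forbidden (ΔS, ΔL, ΔJ fail)
(e) forbidden (parity, ΔS fail)
(f) allowed
Total allowed: 2 of 6.

2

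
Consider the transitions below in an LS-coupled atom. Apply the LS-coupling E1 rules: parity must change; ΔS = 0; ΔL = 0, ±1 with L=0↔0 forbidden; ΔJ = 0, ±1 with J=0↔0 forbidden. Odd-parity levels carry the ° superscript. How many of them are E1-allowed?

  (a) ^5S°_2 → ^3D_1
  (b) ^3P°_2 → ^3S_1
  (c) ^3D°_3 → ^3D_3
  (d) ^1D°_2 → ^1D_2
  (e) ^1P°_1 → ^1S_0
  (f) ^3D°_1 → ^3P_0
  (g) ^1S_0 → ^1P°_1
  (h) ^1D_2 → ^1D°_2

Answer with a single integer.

(a) forbidden (ΔS, ΔL fail)
(b) allowed
(c) allowed
(d) allowed
(e) allowed
(f) allowed
(g) allowed
(h) allowed
Total allowed: 7 of 8.

7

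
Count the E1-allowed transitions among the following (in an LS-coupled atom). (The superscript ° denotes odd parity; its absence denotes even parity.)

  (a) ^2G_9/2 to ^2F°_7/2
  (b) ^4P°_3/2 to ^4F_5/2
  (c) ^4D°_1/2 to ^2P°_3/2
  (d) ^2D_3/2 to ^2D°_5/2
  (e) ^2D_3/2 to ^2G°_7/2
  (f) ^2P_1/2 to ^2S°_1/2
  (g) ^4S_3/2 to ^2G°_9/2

3

(a) allowed
(b) forbidden (ΔL fails)
(c) forbidden (parity, ΔS fail)
(d) allowed
(e) forbidden (ΔL, ΔJ fail)
(f) allowed
(g) forbidden (ΔS, ΔL, ΔJ fail)
Total allowed: 3 of 7.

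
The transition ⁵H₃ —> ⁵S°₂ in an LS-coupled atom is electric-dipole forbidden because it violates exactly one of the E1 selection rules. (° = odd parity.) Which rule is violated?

Parity must change: even → odd — ✓.
ΔS = 0: S: 2 → 2 — ✓.
ΔL = 0, ±1 (not L=0↔0): L: 5 → 0, ΔL = -5 — ✗.
ΔJ = 0, ±1 (not J=0↔0): J: 3 → 2, ΔJ = -1 — ✓.

the ΔL = 0, ±1 rule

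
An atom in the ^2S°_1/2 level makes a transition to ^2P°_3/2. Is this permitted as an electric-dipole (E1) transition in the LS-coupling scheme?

Parity must change: odd → odd — ✗.
ΔS = 0: S: 1/2 → 1/2 — ✓.
ΔL = 0, ±1 (not L=0↔0): L: 0 → 1, ΔL = +1 — ✓.
ΔJ = 0, ±1 (not J=0↔0): J: 1/2 → 3/2, ΔJ = +1 — ✓.
Rule(s) violated: parity.

forbidden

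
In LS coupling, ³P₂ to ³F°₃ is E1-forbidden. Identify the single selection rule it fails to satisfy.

the ΔL = 0, ±1 rule

Reading off the term symbols: S 1→1, L 1→3, J 2→3, parity even→odd.
Parity must change: even → odd — passes.
ΔS = 0: S: 1 → 1 — passes.
ΔL = 0, ±1 (not L=0↔0): L: 1 → 3, ΔL = +2 — fails.
ΔJ = 0, ±1 (not J=0↔0): J: 2 → 3, ΔJ = +1 — passes.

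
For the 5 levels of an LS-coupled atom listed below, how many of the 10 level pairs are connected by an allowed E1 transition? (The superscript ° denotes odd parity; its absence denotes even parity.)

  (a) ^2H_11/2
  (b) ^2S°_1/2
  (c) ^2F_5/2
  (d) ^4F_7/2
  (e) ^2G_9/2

(a)–(b): forbidden (ΔL, ΔJ).
(a)–(c): forbidden (parity, ΔL, ΔJ).
(a)–(d): forbidden (parity, ΔS, ΔL, ΔJ).
(a)–(e): forbidden (parity).
(b)–(c): forbidden (ΔL, ΔJ).
(b)–(d): forbidden (ΔS, ΔL, ΔJ).
(b)–(e): forbidden (ΔL, ΔJ).
(c)–(d): forbidden (parity, ΔS).
(c)–(e): forbidden (parity, ΔJ).
(d)–(e): forbidden (parity, ΔS).
Allowed pairs: 0 of 10.

0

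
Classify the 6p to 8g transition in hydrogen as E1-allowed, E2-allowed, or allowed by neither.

neither

Δl = 4 − 1 = +3; l_i + l_f = 5.
E1 (Δl = ±1): not satisfied.
E2 (Δl = 0,±2, l_i+l_f ≥ 2): not satisfied.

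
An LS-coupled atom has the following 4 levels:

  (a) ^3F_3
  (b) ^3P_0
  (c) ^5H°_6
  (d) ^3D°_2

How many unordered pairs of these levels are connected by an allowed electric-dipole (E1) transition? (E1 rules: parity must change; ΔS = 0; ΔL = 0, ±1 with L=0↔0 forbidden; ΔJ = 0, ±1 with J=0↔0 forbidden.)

(a)–(b): forbidden (parity, ΔL, ΔJ).
(a)–(c): forbidden (ΔS, ΔL, ΔJ).
(a)–(d): allowed.
(b)–(c): forbidden (ΔS, ΔL, ΔJ).
(b)–(d): forbidden (ΔJ).
(c)–(d): forbidden (parity, ΔS, ΔL, ΔJ).
Allowed pairs: 1 of 6.

1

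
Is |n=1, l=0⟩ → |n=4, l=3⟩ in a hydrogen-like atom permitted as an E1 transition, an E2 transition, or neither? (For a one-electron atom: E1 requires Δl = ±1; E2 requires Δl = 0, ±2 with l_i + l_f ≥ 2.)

Δl = 3 − 0 = +3; l_i + l_f = 3.
E1 (Δl = ±1): not satisfied.
E2 (Δl = 0,±2, l_i+l_f ≥ 2): not satisfied.

neither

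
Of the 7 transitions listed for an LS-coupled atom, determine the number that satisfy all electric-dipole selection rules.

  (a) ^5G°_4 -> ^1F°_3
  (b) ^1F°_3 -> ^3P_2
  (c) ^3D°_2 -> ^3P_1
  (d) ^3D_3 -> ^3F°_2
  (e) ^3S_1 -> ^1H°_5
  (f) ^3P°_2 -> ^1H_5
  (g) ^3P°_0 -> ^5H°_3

(a) forbidden (parity, ΔS fail)
(b) forbidden (ΔS, ΔL fail)
(c) allowed
(d) allowed
(e) forbidden (ΔS, ΔL, ΔJ fail)
(f) forbidden (ΔS, ΔL, ΔJ fail)
(g) forbidden (parity, ΔS, ΔL, ΔJ fail)
Total allowed: 2 of 7.

2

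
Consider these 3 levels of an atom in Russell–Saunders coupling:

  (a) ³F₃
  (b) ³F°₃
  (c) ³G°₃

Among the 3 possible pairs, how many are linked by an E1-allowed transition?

(a)–(b): allowed.
(a)–(c): allowed.
(b)–(c): forbidden (parity).
Allowed pairs: 2 of 3.

2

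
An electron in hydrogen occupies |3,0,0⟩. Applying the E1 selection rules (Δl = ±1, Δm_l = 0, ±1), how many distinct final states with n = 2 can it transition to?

3

E1 requires Δl = ±1, so l_f ∈ {-1, 1}; with 0 ≤ l_f ≤ n_f−1 = 1, the allowed l_f values are {1}.
For l_f = 1: m_f ∈ {m_i−1, m_i, m_i+1} ∩ [−1, 1] = {-1, 0, 1} → 3 states.
Total: 3.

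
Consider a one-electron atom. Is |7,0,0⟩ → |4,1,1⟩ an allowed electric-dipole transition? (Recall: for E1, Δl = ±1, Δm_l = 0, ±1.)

allowed

Δl = 1 − 0 = +1; the E1 rule Δl = ±1 is passes.
Δm_l = 1 − (0) = +1. E1 requires Δm_l = 0, ±1: passes.
All E1 selection rules are satisfied.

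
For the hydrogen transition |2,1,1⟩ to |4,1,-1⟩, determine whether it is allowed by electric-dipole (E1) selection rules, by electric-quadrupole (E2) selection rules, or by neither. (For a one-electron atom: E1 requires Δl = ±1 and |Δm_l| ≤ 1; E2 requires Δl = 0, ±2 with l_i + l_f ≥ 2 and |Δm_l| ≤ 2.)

E2

Δl = 1 − 1 = +0; l_i + l_f = 2.
Δm_l = -2.
E1 (Δl = ±1, |Δm_l| ≤ 1): not satisfied.
E2 (Δl = 0,±2, l_i+l_f ≥ 2, |Δm_l| ≤ 2): satisfied.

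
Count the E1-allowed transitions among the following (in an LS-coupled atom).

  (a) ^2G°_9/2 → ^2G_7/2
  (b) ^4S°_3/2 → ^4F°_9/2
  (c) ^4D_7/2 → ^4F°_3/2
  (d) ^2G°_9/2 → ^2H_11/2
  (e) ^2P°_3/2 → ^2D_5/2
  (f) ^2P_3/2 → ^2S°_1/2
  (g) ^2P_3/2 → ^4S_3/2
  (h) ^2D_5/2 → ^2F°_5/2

(a) allowed
(b) forbidden (parity, ΔL, ΔJ fail)
(c) forbidden (ΔJ fails)
(d) allowed
(e) allowed
(f) allowed
(g) forbidden (parity, ΔS fail)
(h) allowed
Total allowed: 5 of 8.

5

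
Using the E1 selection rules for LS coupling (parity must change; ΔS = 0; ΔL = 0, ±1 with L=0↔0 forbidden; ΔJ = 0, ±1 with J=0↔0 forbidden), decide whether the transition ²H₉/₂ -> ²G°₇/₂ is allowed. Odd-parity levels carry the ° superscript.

ΔJ = 0, ±1 (not J=0↔0): J: 9/2 → 7/2, ΔJ = -1 — ok.
Parity must change: even → odd — ok.
ΔL = 0, ±1 (not L=0↔0): L: 5 → 4, ΔL = -1 — ok.
ΔS = 0: S: 1/2 → 1/2 — ok.
All four E1 rules are satisfied.

allowed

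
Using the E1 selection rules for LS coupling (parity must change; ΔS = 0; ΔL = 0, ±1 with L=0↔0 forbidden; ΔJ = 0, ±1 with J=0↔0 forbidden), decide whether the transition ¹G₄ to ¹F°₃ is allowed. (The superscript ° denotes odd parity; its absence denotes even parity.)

allowed

ΔL = 0, ±1 (not L=0↔0): L: 4 → 3, ΔL = -1 — ok.
ΔS = 0: S: 0 → 0 — ok.
ΔJ = 0, ±1 (not J=0↔0): J: 4 → 3, ΔJ = -1 — ok.
Parity must change: even → odd — ok.
All four E1 rules are satisfied.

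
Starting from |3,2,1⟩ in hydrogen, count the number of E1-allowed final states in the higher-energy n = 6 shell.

E1 requires Δl = ±1, so l_f ∈ {1, 3}; with 0 ≤ l_f ≤ n_f−1 = 5, the allowed l_f values are {1, 3}.
For l_f = 1: m_f ∈ {m_i−1, m_i, m_i+1} ∩ [−1, 1] = {0, 1} → 2 states.
For l_f = 3: m_f ∈ {m_i−1, m_i, m_i+1} ∩ [−3, 3] = {0, 1, 2} → 3 states.
Total: 5.

5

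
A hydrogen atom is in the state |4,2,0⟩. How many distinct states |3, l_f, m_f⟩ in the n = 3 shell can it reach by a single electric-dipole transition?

E1 requires Δl = ±1, so l_f ∈ {1, 3}; with 0 ≤ l_f ≤ n_f−1 = 2, the allowed l_f values are {1}.
For l_f = 1: m_f ∈ {m_i−1, m_i, m_i+1} ∩ [−1, 1] = {-1, 0, 1} → 3 states.
Total: 3.

3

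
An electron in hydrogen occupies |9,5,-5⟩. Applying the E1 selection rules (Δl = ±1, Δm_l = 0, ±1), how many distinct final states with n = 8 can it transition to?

E1 requires Δl = ±1, so l_f ∈ {4, 6}; with 0 ≤ l_f ≤ n_f−1 = 7, the allowed l_f values are {4, 6}.
For l_f = 4: m_f ∈ {m_i−1, m_i, m_i+1} ∩ [−4, 4] = {-4} → 1 state.
For l_f = 6: m_f ∈ {m_i−1, m_i, m_i+1} ∩ [−6, 6] = {-6, -5, -4} → 3 states.
Total: 4.

4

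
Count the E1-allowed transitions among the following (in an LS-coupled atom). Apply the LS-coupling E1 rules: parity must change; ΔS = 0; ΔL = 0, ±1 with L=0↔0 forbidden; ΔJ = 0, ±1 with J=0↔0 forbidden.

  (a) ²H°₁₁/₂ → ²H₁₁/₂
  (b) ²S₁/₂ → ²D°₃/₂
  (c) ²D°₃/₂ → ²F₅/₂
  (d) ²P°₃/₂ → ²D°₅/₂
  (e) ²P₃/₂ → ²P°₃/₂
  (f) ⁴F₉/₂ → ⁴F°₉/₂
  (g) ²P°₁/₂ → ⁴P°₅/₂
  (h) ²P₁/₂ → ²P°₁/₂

5

(a) allowed
(b) forbidden (ΔL fails)
(c) allowed
(d) forbidden (parity fails)
(e) allowed
(f) allowed
(g) forbidden (parity, ΔS, ΔJ fail)
(h) allowed
Total allowed: 5 of 8.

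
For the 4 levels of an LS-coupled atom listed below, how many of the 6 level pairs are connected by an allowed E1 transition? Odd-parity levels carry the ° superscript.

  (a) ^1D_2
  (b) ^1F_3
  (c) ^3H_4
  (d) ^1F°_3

(a)–(b): forbidden (parity).
(a)–(c): forbidden (parity, ΔS, ΔL, ΔJ).
(a)–(d): allowed.
(b)–(c): forbidden (parity, ΔS, ΔL).
(b)–(d): allowed.
(c)–(d): forbidden (ΔS, ΔL).
Allowed pairs: 2 of 6.

2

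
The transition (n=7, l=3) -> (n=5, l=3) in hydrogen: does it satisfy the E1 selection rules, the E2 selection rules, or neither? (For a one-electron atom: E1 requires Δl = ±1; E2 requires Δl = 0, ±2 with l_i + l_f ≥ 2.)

E2

Δl = 3 − 3 = +0; l_i + l_f = 6.
E1 (Δl = ±1): not satisfied.
E2 (Δl = 0,±2, l_i+l_f ≥ 2): satisfied.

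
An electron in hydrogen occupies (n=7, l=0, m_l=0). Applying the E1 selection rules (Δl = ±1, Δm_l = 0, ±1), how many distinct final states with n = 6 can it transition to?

E1 requires Δl = ±1, so l_f ∈ {-1, 1}; with 0 ≤ l_f ≤ n_f−1 = 5, the allowed l_f values are {1}.
For l_f = 1: m_f ∈ {m_i−1, m_i, m_i+1} ∩ [−1, 1] = {-1, 0, 1} → 3 states.
Total: 3.

3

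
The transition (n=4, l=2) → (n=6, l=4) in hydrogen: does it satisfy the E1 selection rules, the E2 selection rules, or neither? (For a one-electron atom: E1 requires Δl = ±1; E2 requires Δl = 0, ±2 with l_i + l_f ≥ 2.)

E2

Δl = 4 − 2 = +2; l_i + l_f = 6.
E1 (Δl = ±1): not satisfied.
E2 (Δl = 0,±2, l_i+l_f ≥ 2): satisfied.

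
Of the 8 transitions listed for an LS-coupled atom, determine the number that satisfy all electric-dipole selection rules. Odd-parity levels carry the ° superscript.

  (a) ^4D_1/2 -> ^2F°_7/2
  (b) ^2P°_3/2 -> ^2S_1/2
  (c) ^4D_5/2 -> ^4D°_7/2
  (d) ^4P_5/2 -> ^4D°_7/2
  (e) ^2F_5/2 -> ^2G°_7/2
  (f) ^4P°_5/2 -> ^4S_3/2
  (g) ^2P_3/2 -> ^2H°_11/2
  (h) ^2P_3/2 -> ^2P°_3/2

6

(a) forbidden (ΔS, ΔJ fail)
(b) allowed
(c) allowed
(d) allowed
(e) allowed
(f) allowed
(g) forbidden (ΔL, ΔJ fail)
(h) allowed
Total allowed: 6 of 8.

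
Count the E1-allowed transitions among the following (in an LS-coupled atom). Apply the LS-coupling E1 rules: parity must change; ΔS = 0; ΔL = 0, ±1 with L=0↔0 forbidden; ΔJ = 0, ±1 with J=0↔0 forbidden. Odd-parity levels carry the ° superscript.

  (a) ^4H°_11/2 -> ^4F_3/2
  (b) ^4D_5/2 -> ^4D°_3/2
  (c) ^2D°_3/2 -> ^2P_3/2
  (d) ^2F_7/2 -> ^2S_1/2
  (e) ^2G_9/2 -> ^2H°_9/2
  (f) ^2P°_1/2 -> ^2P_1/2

(a) forbidden (ΔL, ΔJ fail)
(b) allowed
(c) allowed
(d) forbidden (parity, ΔL, ΔJ fail)
(e) allowed
(f) allowed
Total allowed: 4 of 6.

4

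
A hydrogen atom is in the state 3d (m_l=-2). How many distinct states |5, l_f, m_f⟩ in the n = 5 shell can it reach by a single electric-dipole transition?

4

E1 requires Δl = ±1, so l_f ∈ {1, 3}; with 0 ≤ l_f ≤ n_f−1 = 4, the allowed l_f values are {1, 3}.
For l_f = 1: m_f ∈ {m_i−1, m_i, m_i+1} ∩ [−1, 1] = {-1} → 1 state.
For l_f = 3: m_f ∈ {m_i−1, m_i, m_i+1} ∩ [−3, 3] = {-3, -2, -1} → 3 states.
Total: 4.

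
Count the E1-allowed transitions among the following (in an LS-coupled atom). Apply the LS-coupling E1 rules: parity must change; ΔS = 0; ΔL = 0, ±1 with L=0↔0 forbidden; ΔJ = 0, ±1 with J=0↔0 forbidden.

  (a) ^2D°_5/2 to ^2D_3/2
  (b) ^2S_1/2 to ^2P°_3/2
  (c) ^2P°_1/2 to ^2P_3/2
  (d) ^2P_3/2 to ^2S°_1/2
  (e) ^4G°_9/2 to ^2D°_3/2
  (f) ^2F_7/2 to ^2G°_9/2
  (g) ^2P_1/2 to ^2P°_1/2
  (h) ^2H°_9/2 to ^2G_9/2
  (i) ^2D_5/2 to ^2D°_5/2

8

(a) allowed
(b) allowed
(c) allowed
(d) allowed
(e) forbidden (parity, ΔS, ΔL, ΔJ fail)
(f) allowed
(g) allowed
(h) allowed
(i) allowed
Total allowed: 8 of 9.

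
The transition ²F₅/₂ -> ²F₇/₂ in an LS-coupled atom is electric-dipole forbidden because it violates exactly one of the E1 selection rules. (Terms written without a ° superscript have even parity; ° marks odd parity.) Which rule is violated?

Reading off the term symbols: S 1/2→1/2, L 3→3, J 5/2→7/2, parity even→even.
Parity must change: even → even — fails.
ΔS = 0: S: 1/2 → 1/2 — ok.
ΔL = 0, ±1 (not L=0↔0): L: 3 → 3, ΔL = +0 — ok.
ΔJ = 0, ±1 (not J=0↔0): J: 5/2 → 7/2, ΔJ = +1 — ok.

parity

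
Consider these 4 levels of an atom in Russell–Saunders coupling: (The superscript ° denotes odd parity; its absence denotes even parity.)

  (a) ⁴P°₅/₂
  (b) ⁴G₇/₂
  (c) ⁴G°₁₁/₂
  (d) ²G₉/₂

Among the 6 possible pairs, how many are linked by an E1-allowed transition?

(a)–(b): forbidden (ΔL).
(a)–(c): forbidden (parity, ΔL, ΔJ).
(a)–(d): forbidden (ΔS, ΔL, ΔJ).
(b)–(c): forbidden (ΔJ).
(b)–(d): forbidden (parity, ΔS).
(c)–(d): forbidden (ΔS).
Allowed pairs: 0 of 6.

0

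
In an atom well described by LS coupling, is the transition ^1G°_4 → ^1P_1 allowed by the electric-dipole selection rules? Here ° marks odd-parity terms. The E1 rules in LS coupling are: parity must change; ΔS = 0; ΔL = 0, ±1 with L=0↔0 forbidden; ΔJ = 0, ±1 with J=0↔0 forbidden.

forbidden

ΔL = 0, ±1 (not L=0↔0): L: 4 → 1, ΔL = -3 — fails.
ΔJ = 0, ±1 (not J=0↔0): J: 4 → 1, ΔJ = -3 — fails.
ΔS = 0: S: 0 → 0 — ok.
Parity must change: odd → even — ok.
Rule(s) violated: ΔL, ΔJ.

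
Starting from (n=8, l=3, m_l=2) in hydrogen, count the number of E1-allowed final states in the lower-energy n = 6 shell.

5

E1 requires Δl = ±1, so l_f ∈ {2, 4}; with 0 ≤ l_f ≤ n_f−1 = 5, the allowed l_f values are {2, 4}.
For l_f = 2: m_f ∈ {m_i−1, m_i, m_i+1} ∩ [−2, 2] = {1, 2} → 2 states.
For l_f = 4: m_f ∈ {m_i−1, m_i, m_i+1} ∩ [−4, 4] = {1, 2, 3} → 3 states.
Total: 5.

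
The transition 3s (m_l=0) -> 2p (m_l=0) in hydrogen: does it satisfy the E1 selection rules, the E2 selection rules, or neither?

Δl = 1 − 0 = +1; l_i + l_f = 1.
Δm_l = +0.
E1 (Δl = ±1, |Δm_l| ≤ 1): satisfied.
E2 (Δl = 0,±2, l_i+l_f ≥ 2, |Δm_l| ≤ 2): not satisfied.

E1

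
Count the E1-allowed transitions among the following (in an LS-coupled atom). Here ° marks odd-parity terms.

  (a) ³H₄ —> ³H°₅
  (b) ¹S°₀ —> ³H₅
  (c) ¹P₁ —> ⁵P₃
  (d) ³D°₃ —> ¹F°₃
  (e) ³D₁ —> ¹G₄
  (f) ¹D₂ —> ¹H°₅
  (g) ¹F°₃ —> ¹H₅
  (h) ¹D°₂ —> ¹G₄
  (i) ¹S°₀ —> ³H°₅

(a) allowed
(b) forbidden (ΔS, ΔL, ΔJ fail)
(c) forbidden (parity, ΔS, ΔJ fail)
(d) forbidden (parity, ΔS fail)
(e) forbidden (parity, ΔS, ΔL, ΔJ fail)
(f) forbidden (ΔL, ΔJ fail)
(g) forbidden (ΔL, ΔJ fail)
(h) forbidden (ΔL, ΔJ fail)
(i) forbidden (parity, ΔS, ΔL, ΔJ fail)
Total allowed: 1 of 9.

1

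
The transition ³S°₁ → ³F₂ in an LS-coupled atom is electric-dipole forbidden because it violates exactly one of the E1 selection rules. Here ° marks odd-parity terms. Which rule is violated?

Initial level: S=1, L=0, J=1, parity odd. Final level: S=1, L=3, J=2, parity even.
Parity must change: odd → even — satisfied.
ΔS = 0: S: 1 → 1 — satisfied.
ΔL = 0, ±1 (not L=0↔0): L: 0 → 3, ΔL = +3 — violated.
ΔJ = 0, ±1 (not J=0↔0): J: 1 → 2, ΔJ = +1 — satisfied.

the ΔL = 0, ±1 rule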